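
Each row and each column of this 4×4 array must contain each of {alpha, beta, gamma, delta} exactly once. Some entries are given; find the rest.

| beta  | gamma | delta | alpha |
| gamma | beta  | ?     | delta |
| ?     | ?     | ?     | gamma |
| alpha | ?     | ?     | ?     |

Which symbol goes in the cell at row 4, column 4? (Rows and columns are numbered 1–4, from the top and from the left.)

(r2,c3) = alpha
(r3,c1) = delta
(r3,c2) = alpha
(r3,c3) = beta
(r4,c2) = delta
(r4,c3) = gamma
(r4,c4) = beta

beta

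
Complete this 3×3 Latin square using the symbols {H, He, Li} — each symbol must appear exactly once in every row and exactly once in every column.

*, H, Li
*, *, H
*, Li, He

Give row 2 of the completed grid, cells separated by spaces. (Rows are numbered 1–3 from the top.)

Li He H

(r1,c1): row 1 has {H,Li}; column 1 is empty so far, so it must be He.
(r2,c1): row 2 has {H}; column 1 has {He}, so it must be Li.
(r2,c2): row 2 has {H,Li}; column 2 has {H,Li}, so it must be He.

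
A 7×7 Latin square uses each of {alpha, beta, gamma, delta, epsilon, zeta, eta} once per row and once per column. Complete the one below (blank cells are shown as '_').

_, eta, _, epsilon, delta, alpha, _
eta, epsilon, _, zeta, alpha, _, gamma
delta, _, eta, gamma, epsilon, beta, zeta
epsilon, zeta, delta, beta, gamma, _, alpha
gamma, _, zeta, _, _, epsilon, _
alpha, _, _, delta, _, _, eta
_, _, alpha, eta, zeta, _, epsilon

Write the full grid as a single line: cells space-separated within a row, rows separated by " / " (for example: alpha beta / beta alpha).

zeta eta gamma epsilon delta alpha beta / eta epsilon beta zeta alpha delta gamma / delta alpha eta gamma epsilon beta zeta / epsilon zeta delta beta gamma eta alpha / gamma beta zeta alpha eta epsilon delta / alpha gamma epsilon delta beta zeta eta / beta delta alpha eta zeta gamma epsilon

Cell (r1,c7): row 1 has {alpha,delta,epsilon,eta}; column 7 has {alpha,gamma,epsilon,zeta,eta} → beta.
Cell (r2,c3): row 2 has {alpha,gamma,epsilon,zeta,eta}; column 3 has {alpha,delta,zeta,eta} → beta.
Cell (r2,c6): row 2 has {alpha,beta,gamma,epsilon,zeta,eta}; column 6 has {alpha,beta,epsilon} → delta.
Cell (r3,c2): row 3 has {beta,gamma,delta,epsilon,zeta,eta}; column 2 has {epsilon,zeta,eta} → alpha.
Cell (r4,c6): row 4 has {alpha,beta,gamma,delta,epsilon,zeta}; column 6 has {alpha,beta,delta,epsilon} → eta.
Cell (r5,c4): row 5 has {gamma,epsilon,zeta}; column 4 has {beta,gamma,delta,epsilon,zeta,eta} → alpha.
Cell (r5,c7): row 5 has {alpha,gamma,epsilon,zeta}; column 7 has {alpha,beta,gamma,epsilon,zeta,eta} → delta.
Cell (r6,c5): row 6 has {alpha,delta,eta}; column 5 has {alpha,gamma,delta,epsilon,zeta} → beta.
Cell (r7,c1): row 7 has {alpha,epsilon,zeta,eta}; column 1 has {alpha,gamma,delta,epsilon,eta} → beta.
Cell (r7,c6): row 7 has {alpha,beta,epsilon,zeta,eta}; column 6 has {alpha,beta,delta,epsilon,eta} → gamma.
Cell (r1,c1): row 1 has {alpha,beta,delta,epsilon,eta}; column 1 has {alpha,beta,gamma,delta,epsilon,eta} → zeta.
Cell (r1,c3): row 1 has {alpha,beta,delta,epsilon,zeta,eta}; column 3 has {alpha,beta,delta,zeta,eta} → gamma.
Cell (r5,c2): row 5 has {alpha,gamma,delta,epsilon,zeta}; column 2 has {alpha,epsilon,zeta,eta} → beta.
Cell (r5,c5): row 5 has {alpha,beta,gamma,delta,epsilon,zeta}; column 5 has {alpha,beta,gamma,delta,epsilon,zeta} → eta.
Cell (r6,c2): row 6 has {alpha,beta,delta,eta}; column 2 has {alpha,beta,epsilon,zeta,eta} → gamma.
Cell (r6,c3): row 6 has {alpha,beta,gamma,delta,eta}; column 3 has {alpha,beta,gamma,delta,zeta,eta} → epsilon.
Cell (r6,c6): row 6 has {alpha,beta,gamma,delta,epsilon,eta}; column 6 has {alpha,beta,gamma,delta,epsilon,eta} → zeta.
Cell (r7,c2): row 7 has {alpha,beta,gamma,epsilon,zeta,eta}; column 2 has {alpha,beta,gamma,epsilon,zeta,eta} → delta.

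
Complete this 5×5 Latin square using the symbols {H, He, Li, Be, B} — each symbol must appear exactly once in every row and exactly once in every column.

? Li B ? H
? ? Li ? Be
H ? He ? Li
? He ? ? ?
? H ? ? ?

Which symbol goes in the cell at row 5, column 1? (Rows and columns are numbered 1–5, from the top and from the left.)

(r2,c2) = B
(r3,c2) = Be
(r3,c4) = B
(r4,c5) = B
(r5,c3) = Be
(r5,c5) = He
(r2,c1) = He
(r2,c4) = H
(r4,c3) = H
(r5,c4) = Li
(r1,c1) = Be
(r1,c4) = He
(r4,c1) = Li
(r4,c4) = Be
(r5,c1) = B

B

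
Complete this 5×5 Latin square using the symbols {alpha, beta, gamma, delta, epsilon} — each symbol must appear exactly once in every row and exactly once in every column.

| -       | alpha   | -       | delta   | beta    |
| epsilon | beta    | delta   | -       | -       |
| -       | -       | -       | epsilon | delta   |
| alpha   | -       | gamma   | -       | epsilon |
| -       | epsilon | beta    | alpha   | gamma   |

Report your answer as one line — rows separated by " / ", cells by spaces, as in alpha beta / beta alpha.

row 1 has {alpha,beta,delta}; column 1 has {alpha,epsilon} — only gamma is left for (r1,c1).
row 1 has {alpha,beta,gamma,delta}; column 3 has {beta,gamma,delta} — only epsilon is left for (r1,c3).
row 2 has {beta,delta,epsilon}; column 4 has {alpha,delta,epsilon} — only gamma is left for (r2,c4).
row 2 has {beta,gamma,delta,epsilon}; column 5 has {beta,gamma,delta,epsilon} — only alpha is left for (r2,c5).
row 3 has {delta,epsilon}; column 1 has {alpha,gamma,epsilon} — only beta is left for (r3,c1).
row 3 has {beta,delta,epsilon}; column 2 has {alpha,beta,epsilon} — only gamma is left for (r3,c2).
row 3 has {beta,gamma,delta,epsilon}; column 3 has {beta,gamma,delta,epsilon} — only alpha is left for (r3,c3).
row 4 has {alpha,gamma,epsilon}; column 2 has {alpha,beta,gamma,epsilon} — only delta is left for (r4,c2).
row 4 has {alpha,gamma,delta,epsilon}; column 4 has {alpha,gamma,delta,epsilon} — only beta is left for (r4,c4).
row 5 has {alpha,beta,gamma,epsilon}; column 1 has {alpha,beta,gamma,epsilon} — only delta is left for (r5,c1).

gamma alpha epsilon delta beta / epsilon beta delta gamma alpha / beta gamma alpha epsilon delta / alpha delta gamma beta epsilon / delta epsilon beta alpha gamma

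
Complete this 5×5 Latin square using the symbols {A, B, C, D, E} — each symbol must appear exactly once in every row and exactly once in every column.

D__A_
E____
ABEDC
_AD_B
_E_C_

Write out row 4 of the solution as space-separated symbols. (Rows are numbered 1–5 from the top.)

(r1,c2) = C
(r1,c3) = B
(r1,c5) = E
(r2,c2) = D
(r2,c4) = B
(r2,c5) = A
(r4,c1) = C
(r4,c4) = E

C A D E B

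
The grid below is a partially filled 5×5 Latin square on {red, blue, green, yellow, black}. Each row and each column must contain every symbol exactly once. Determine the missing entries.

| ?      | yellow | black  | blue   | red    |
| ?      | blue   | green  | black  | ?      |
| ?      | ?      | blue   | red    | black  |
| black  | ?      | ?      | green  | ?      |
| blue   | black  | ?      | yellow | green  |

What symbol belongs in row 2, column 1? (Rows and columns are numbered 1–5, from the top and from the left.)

(r1,c1): row 1 has {red,blue,yellow,black}; column 1 has {blue,black}, so it must be green.
(r2,c5): row 2 has {blue,green,black}; column 5 has {red,green,black}, so it must be yellow.
(r3,c1): row 3 has {red,blue,black}; column 1 has {blue,green,black}, so it must be yellow.
(r3,c2): row 3 has {red,blue,yellow,black}; column 2 has {blue,yellow,black}, so it must be green.
(r4,c2): row 4 has {green,black}; column 2 has {blue,green,yellow,black}, so it must be red.
(r4,c3): row 4 has {red,green,black}; column 3 has {blue,green,black}, so it must be yellow.
(r4,c5): row 4 has {red,green,yellow,black}; column 5 has {red,green,yellow,black}, so it must be blue.
(r5,c3): row 5 has {blue,green,yellow,black}; column 3 has {blue,green,yellow,black}, so it must be red.
(r2,c1): row 2 has {blue,green,yellow,black}; column 1 has {blue,green,yellow,black}, so it must be red.

red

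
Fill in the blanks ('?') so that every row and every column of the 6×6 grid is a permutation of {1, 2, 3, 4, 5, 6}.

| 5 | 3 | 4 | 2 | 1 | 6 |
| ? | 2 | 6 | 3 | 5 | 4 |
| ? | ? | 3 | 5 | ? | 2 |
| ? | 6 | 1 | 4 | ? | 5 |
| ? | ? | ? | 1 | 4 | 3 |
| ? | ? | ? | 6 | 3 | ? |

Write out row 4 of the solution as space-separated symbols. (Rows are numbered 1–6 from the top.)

(r2,c1) = 1
(r3,c5) = 6
(r4,c5) = 2
(r5,c2) = 5
(r5,c3) = 2
(r6,c3) = 5
(r6,c6) = 1
(r3,c1) = 4
(r3,c2) = 1
(r4,c1) = 3

3 6 1 4 2 5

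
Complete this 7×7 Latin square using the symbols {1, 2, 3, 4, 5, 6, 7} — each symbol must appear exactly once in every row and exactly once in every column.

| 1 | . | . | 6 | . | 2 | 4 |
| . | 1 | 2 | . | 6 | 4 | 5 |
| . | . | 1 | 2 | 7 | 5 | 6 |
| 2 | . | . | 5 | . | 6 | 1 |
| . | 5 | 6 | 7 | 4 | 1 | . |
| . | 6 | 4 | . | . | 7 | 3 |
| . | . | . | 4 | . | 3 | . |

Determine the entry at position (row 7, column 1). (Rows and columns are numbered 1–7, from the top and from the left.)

6

Cell (r2,c4): row 2 has {1,2,4,5,6}; column 4 has {2,4,5,6,7} → 3.
Cell (r4,c5): row 4 has {1,2,5,6}; column 5 has {4,6,7} → 3.
Cell (r5,c1): row 5 has {1,4,5,6,7}; column 1 has {1,2} → 3.
Cell (r5,c7): row 5 has {1,3,4,5,6,7}; column 7 has {1,3,4,5,6} → 2.
Cell (r6,c1): row 6 has {3,4,6,7}; column 1 has {1,2,3} → 5.
Cell (r6,c4): row 6 has {3,4,5,6,7}; column 4 has {2,3,4,5,6,7} → 1.
Cell (r6,c5): row 6 has {1,3,4,5,6,7}; column 5 has {3,4,6,7} → 2.
Cell (r7,c7): row 7 has {3,4}; column 7 has {1,2,3,4,5,6} → 7.
Cell (r1,c5): row 1 has {1,2,4,6}; column 5 has {2,3,4,6,7} → 5.
Cell (r2,c1): row 2 has {1,2,3,4,5,6}; column 1 has {1,2,3,5} → 7.
Cell (r3,c1): row 3 has {1,2,5,6,7}; column 1 has {1,2,3,5,7} → 4.
Cell (r3,c2): row 3 has {1,2,4,5,6,7}; column 2 has {1,5,6} → 3.
Cell (r4,c3): row 4 has {1,2,3,5,6}; column 3 has {1,2,4,6} → 7.
Cell (r7,c1): row 7 has {3,4,7}; column 1 has {1,2,3,4,5,7} → 6.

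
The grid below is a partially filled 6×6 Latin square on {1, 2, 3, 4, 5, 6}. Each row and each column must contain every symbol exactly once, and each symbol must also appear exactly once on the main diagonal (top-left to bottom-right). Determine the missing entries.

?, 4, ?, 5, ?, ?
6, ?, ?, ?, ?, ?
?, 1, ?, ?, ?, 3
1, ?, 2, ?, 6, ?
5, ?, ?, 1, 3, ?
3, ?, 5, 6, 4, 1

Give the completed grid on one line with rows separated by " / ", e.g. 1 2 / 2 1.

2 4 3 5 1 6 / 6 5 1 3 2 4 / 4 1 6 2 5 3 / 1 3 2 4 6 5 / 5 6 4 1 3 2 / 3 2 5 6 4 1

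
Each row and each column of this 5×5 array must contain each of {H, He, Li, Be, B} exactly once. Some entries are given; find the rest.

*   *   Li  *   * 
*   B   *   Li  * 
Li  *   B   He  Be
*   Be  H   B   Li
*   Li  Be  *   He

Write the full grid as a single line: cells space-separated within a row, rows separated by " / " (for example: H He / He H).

H He Li Be B / Be B He Li H / Li H B He Be / He Be H B Li / B Li Be H He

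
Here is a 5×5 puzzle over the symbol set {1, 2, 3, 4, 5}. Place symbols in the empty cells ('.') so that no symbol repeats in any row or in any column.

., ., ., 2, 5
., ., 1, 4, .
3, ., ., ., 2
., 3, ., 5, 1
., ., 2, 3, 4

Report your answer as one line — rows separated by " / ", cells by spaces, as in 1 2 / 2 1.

Cell (r2,c5): row 2 has {1,4}; column 5 has {1,2,4,5} → 3.
Cell (r3,c4): row 3 has {2,3}; column 4 has {2,3,4,5} → 1.
Cell (r4,c3): row 4 has {1,3,5}; column 3 has {1,2} → 4.
Cell (r1,c3): row 1 has {2,5}; column 3 has {1,2,4} → 3.
Cell (r3,c3): row 3 has {1,2,3}; column 3 has {1,2,3,4} → 5.
Cell (r4,c1): row 4 has {1,3,4,5}; column 1 has {3} → 2.
Cell (r2,c1): row 2 has {1,3,4}; column 1 has {2,3} → 5.
Cell (r2,c2): row 2 has {1,3,4,5}; column 2 has {3} → 2.
Cell (r3,c2): row 3 has {1,2,3,5}; column 2 has {2,3} → 4.
Cell (r5,c1): row 5 has {2,3,4}; column 1 has {2,3,5} → 1.
Cell (r5,c2): row 5 has {1,2,3,4}; column 2 has {2,3,4} → 5.
Cell (r1,c1): row 1 has {2,3,5}; column 1 has {1,2,3,5} → 4.
Cell (r1,c2): row 1 has {2,3,4,5}; column 2 has {2,3,4,5} → 1.

4 1 3 2 5 / 5 2 1 4 3 / 3 4 5 1 2 / 2 3 4 5 1 / 1 5 2 3 4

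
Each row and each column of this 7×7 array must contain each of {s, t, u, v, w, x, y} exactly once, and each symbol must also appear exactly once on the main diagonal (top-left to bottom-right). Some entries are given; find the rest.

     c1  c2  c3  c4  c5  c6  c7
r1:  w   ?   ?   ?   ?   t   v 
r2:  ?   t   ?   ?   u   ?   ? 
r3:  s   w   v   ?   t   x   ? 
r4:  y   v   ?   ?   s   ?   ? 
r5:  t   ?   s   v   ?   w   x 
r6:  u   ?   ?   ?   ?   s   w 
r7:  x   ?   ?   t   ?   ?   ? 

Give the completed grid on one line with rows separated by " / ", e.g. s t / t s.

At row 2, column 1: row 2 has {t,u}; column 1 has {s,t,u,w,x,y}; that leaves v.
At row 2, column 6: row 2 has {t,u,v}; column 6 has {s,t,w,x}; that leaves y.
At row 2, column 7: row 2 has {t,u,v,y}; column 7 has {v,w,x}; that leaves s.
At row 4, column 6: row 4 has {s,v,y}; column 6 has {s,t,w,x,y}; that leaves u.
At row 4, column 7: row 4 has {s,u,v,y}; column 7 has {s,v,w,x}; that leaves t.
At row 5, column 5: row 5 has {s,t,v,w,x}; column 5 has {s,t,u}; the diagonal has {s,t,v,w}; that leaves y.
At row 7, column 6: row 7 has {t,x}; column 6 has {s,t,u,w,x,y}; that leaves v.
At row 7, column 7: row 7 has {t,v,x}; column 7 has {s,t,v,w,x}; the diagonal has {s,t,v,w,y}; that leaves u.
At row 1, column 5: row 1 has {t,v,w}; column 5 has {s,t,u,y}; that leaves x.
At row 3, column 7: row 3 has {s,t,v,w,x}; column 7 has {s,t,u,v,w,x}; that leaves y.
At row 4, column 4: row 4 has {s,t,u,v,y}; column 4 has {t,v}; the diagonal has {s,t,u,v,w,y}; that leaves x.
At row 5, column 2: row 5 has {s,t,v,w,x,y}; column 2 has {t,v,w}; that leaves u.
At row 6, column 4: row 6 has {s,u,w}; column 4 has {t,v,x}; that leaves y.
At row 6, column 5: row 6 has {s,u,w,y}; column 5 has {s,t,u,x,y}; that leaves v.
At row 7, column 5: row 7 has {t,u,v,x}; column 5 has {s,t,u,v,x,y}; that leaves w.
At row 2, column 4: row 2 has {s,t,u,v,y}; column 4 has {t,v,x,y}; that leaves w.
At row 3, column 4: row 3 has {s,t,v,w,x,y}; column 4 has {t,v,w,x,y}; that leaves u.
At row 4, column 3: row 4 has {s,t,u,v,x,y}; column 3 has {s,v}; that leaves w.
At row 6, column 2: row 6 has {s,u,v,w,y}; column 2 has {t,u,v,w}; that leaves x.
At row 6, column 3: row 6 has {s,u,v,w,x,y}; column 3 has {s,v,w}; that leaves t.
At row 7, column 3: row 7 has {t,u,v,w,x}; column 3 has {s,t,v,w}; that leaves y.
At row 1, column 3: row 1 has {t,v,w,x}; column 3 has {s,t,v,w,y}; that leaves u.
At row 1, column 4: row 1 has {t,u,v,w,x}; column 4 has {t,u,v,w,x,y}; that leaves s.
At row 2, column 3: row 2 has {s,t,u,v,w,y}; column 3 has {s,t,u,v,w,y}; that leaves x.
At row 7, column 2: row 7 has {t,u,v,w,x,y}; column 2 has {t,u,v,w,x}; that leaves s.
At row 1, column 2: row 1 has {s,t,u,v,w,x}; column 2 has {s,t,u,v,w,x}; that leaves y.

w y u s x t v / v t x w u y s / s w v u t x y / y v w x s u t / t u s v y w x / u x t y v s w / x s y t w v u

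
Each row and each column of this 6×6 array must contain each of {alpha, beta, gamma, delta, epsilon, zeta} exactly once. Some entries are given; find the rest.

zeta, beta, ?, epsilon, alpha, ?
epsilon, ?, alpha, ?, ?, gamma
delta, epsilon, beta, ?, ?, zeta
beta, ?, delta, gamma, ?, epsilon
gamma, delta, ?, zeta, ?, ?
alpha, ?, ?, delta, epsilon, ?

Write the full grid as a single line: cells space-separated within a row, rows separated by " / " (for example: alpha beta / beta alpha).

zeta beta gamma epsilon alpha delta / epsilon zeta alpha beta delta gamma / delta epsilon beta alpha gamma zeta / beta alpha delta gamma zeta epsilon / gamma delta epsilon zeta beta alpha / alpha gamma zeta delta epsilon beta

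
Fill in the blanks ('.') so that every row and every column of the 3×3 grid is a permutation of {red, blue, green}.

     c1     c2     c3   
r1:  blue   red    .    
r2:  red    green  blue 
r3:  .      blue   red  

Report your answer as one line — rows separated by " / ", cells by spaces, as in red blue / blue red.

Cell (r1,c3): row 1 has {red,blue}; column 3 has {red,blue} → green.
Cell (r3,c1): row 3 has {red,blue}; column 1 has {red,blue} → green.

blue red green / red green blue / green blue red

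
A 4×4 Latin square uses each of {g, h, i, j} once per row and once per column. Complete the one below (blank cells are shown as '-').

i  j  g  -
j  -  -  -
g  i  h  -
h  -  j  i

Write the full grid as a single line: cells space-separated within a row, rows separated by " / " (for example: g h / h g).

(r1,c4): row 1 has {g,i,j}; column 4 has {i}, so it must be h.
(r2,c3): row 2 has {j}; column 3 has {g,h,j}, so it must be i.
(r2,c4): row 2 has {i,j}; column 4 has {h,i}, so it must be g.
(r3,c4): row 3 has {g,h,i}; column 4 has {g,h,i}, so it must be j.
(r4,c2): row 4 has {h,i,j}; column 2 has {i,j}, so it must be g.
(r2,c2): row 2 has {g,i,j}; column 2 has {g,i,j}, so it must be h.

i j g h / j h i g / g i h j / h g j i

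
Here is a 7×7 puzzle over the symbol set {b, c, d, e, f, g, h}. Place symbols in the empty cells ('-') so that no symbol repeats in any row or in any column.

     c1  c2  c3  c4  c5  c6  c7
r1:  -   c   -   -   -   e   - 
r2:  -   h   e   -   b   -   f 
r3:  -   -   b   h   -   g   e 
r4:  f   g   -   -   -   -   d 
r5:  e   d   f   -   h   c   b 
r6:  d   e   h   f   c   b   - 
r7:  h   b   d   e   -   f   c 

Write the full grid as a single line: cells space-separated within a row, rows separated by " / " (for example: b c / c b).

b c g d f e h / g h e c b d f / c f b h d g e / f g c b e h d / e d f g h c b / d e h f c b g / h b d e g f c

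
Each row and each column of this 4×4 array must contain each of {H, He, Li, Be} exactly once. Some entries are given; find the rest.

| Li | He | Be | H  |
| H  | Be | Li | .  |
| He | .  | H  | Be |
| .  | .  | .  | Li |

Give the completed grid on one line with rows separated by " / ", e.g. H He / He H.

row 2 has {H,Li,Be}; column 4 has {H,Li,Be} — only He is left for (r2,c4).
row 3 has {H,He,Be}; column 2 has {He,Be} — only Li is left for (r3,c2).
row 4 has {Li}; column 1 has {H,He,Li} — only Be is left for (r4,c1).
row 4 has {Li,Be}; column 2 has {He,Li,Be} — only H is left for (r4,c2).
row 4 has {H,Li,Be}; column 3 has {H,Li,Be} — only He is left for (r4,c3).

Li He Be H / H Be Li He / He Li H Be / Be H He Li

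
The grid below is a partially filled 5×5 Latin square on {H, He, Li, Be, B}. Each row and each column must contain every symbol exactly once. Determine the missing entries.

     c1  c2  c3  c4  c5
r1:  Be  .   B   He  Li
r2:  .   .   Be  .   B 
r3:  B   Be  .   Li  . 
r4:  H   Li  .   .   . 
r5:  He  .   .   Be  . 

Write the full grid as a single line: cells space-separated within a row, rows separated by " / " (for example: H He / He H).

Be H B He Li / Li He Be H B / B Be H Li He / H Li He B Be / He B Li Be H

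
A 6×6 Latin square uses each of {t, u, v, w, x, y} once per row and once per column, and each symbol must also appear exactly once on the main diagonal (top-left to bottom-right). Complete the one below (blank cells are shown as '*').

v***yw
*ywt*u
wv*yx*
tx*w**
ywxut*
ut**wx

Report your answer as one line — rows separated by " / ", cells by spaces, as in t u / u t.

v u t x y w / x y w t v u / w v u y x t / t x v w u y / y w x u t v / u t y v w x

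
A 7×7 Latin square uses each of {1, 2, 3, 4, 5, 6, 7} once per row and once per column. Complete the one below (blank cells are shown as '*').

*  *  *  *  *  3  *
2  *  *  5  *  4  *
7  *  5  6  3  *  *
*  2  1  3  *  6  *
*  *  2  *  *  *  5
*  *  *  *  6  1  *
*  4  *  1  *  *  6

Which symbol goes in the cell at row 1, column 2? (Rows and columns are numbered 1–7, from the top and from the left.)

5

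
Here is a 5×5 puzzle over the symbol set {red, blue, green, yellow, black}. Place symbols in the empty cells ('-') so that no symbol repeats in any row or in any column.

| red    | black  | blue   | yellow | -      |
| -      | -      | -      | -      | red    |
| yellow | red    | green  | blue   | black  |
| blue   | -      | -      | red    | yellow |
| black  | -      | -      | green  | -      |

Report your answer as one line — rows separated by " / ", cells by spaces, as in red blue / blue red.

red black blue yellow green / green blue yellow black red / yellow red green blue black / blue green black red yellow / black yellow red green blue

(r1,c5) = green
(r2,c1) = green
(r2,c4) = black
(r4,c2) = green
(r4,c3) = black
(r5,c5) = blue
(r2,c3) = yellow
(r5,c2) = yellow
(r5,c3) = red
(r2,c2) = blue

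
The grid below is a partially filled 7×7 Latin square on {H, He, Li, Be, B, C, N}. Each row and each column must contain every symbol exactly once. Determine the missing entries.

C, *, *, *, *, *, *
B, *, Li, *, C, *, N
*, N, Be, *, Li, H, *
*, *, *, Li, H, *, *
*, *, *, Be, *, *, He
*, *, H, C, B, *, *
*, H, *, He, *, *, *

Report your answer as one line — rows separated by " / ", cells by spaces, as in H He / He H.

C Li B N He Be H / B Be Li H C He N / He N Be B Li H C / N C He Li H B Be / H B C Be N Li He / Be He H C B N Li / Li H N He Be C B

row 2 has {Li,B,C,N}; column 4 has {He,Li,Be,C} — only H is left for (r2,c4).
row 3 has {H,Li,Be,N}; column 1 has {B,C} — only He is left for (r3,c1).
row 3 has {H,He,Li,Be,N}; column 4 has {H,He,Li,Be,C} — only B is left for (r3,c4).
row 3 has {H,He,Li,Be,B,N}; column 7 has {He,N} — only C is left for (r3,c7).
row 5 has {He,Be}; column 5 has {H,Li,B,C} — only N is left for (r5,c5).
row 7 has {H,He}; column 5 has {H,Li,B,C,N} — only Be is left for (r7,c5).
row 1 has {C}; column 4 has {H,He,Li,Be,B,C} — only N is left for (r1,c4).
row 1 has {C,N}; column 5 has {H,Li,Be,B,C,N} — only He is left for (r1,c5).
row 1 has {He,C,N}; column 3 has {H,Li,Be} — only B is left for (r1,c3).
row 5 has {He,Be,N}; column 3 has {H,Li,Be,B} — only C is left for (r5,c3).
row 7 has {H,He,Be}; column 3 has {H,Li,Be,B,C} — only N is left for (r7,c3).
row 4 has {H,Li}; column 3 has {H,Li,Be,B,C,N} — only He is left for (r4,c3).
row 7 has {H,He,Be,N}; column 1 has {He,B,C} — only Li is left for (r7,c1).
row 7 has {H,He,Li,Be,N}; column 7 has {He,C,N} — only B is left for (r7,c7).
row 4 has {H,He,Li}; column 7 has {He,B,C,N} — only Be is left for (r4,c7).
row 5 has {He,Be,C,N}; column 1 has {He,Li,B,C} — only H is left for (r5,c1).
row 6 has {H,B,C}; column 7 has {He,Be,B,C,N} — only Li is left for (r6,c7).
row 7 has {H,He,Li,Be,B,N}; column 6 has {H} — only C is left for (r7,c6).
row 1 has {He,B,C,N}; column 7 has {He,Li,Be,B,C,N} — only H is left for (r1,c7).
row 4 has {H,He,Li,Be}; column 1 has {H,He,Li,B,C} — only N is left for (r4,c1).
row 4 has {H,He,Li,Be,N}; column 6 has {H,C} — only B is left for (r4,c6).
row 5 has {H,He,Be,C,N}; column 6 has {H,B,C} — only Li is left for (r5,c6).
row 6 has {H,Li,B,C}; column 1 has {H,He,Li,B,C,N} — only Be is left for (r6,c1).
row 6 has {H,Li,Be,B,C}; column 2 has {H,N} — only He is left for (r6,c2).
row 6 has {H,He,Li,Be,B,C}; column 6 has {H,Li,B,C} — only N is left for (r6,c6).
row 1 has {H,He,B,C,N}; column 6 has {H,Li,B,C,N} — only Be is left for (r1,c6).
row 2 has {H,Li,B,C,N}; column 2 has {H,He,N} — only Be is left for (r2,c2).
row 2 has {H,Li,Be,B,C,N}; column 6 has {H,Li,Be,B,C,N} — only He is left for (r2,c6).
row 4 has {H,He,Li,Be,B,N}; column 2 has {H,He,Be,N} — only C is left for (r4,c2).
row 5 has {H,He,Li,Be,C,N}; column 2 has {H,He,Be,C,N} — only B is left for (r5,c2).
row 1 has {H,He,Be,B,C,N}; column 2 has {H,He,Be,B,C,N} — only Li is left for (r1,c2).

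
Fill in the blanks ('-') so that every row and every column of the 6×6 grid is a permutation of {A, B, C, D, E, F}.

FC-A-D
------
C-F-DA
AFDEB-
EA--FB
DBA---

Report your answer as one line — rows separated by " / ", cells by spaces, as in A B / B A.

(r1,c5) = E
(r2,c1) = B
(r3,c2) = E
(r3,c4) = B
(r4,c6) = C
(r5,c3) = C
(r5,c4) = D
(r6,c5) = C
(r1,c3) = B
(r2,c2) = D
(r2,c3) = E
(r2,c5) = A
(r2,c6) = F
(r6,c4) = F
(r6,c6) = E
(r2,c4) = C

F C B A E D / B D E C A F / C E F B D A / A F D E B C / E A C D F B / D B A F C E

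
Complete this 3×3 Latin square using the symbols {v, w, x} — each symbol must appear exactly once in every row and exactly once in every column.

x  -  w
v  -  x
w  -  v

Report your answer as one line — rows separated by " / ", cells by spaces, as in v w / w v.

(r1,c2) = v
(r2,c2) = w
(r3,c2) = x

x v w / v w x / w x v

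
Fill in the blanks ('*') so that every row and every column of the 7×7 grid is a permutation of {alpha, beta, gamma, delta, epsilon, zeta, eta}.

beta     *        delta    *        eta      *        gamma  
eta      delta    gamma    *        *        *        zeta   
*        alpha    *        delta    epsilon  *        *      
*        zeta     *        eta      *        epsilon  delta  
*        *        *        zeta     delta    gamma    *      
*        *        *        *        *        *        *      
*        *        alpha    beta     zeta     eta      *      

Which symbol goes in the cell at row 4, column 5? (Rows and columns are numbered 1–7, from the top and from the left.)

gamma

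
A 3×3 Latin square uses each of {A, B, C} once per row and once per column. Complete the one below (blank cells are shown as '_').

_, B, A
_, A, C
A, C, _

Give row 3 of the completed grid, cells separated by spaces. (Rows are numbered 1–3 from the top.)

A C B

Cell (r1,c1): row 1 has {A,B}; column 1 has {A} → C.
Cell (r2,c1): row 2 has {A,C}; column 1 has {A,C} → B.
Cell (r3,c3): row 3 has {A,C}; column 3 has {A,C} → B.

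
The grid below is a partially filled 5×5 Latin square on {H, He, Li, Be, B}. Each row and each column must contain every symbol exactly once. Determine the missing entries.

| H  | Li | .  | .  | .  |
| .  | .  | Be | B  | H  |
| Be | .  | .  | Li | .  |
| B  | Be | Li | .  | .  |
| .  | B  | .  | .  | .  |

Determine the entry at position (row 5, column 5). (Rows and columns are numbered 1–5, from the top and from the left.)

Li

(r2,c2) = He
(r3,c2) = H
(r4,c5) = He
(r2,c1) = Li
(r3,c5) = B
(r4,c4) = H
(r5,c1) = He
(r5,c3) = H
(r5,c4) = Be
(r5,c5) = Li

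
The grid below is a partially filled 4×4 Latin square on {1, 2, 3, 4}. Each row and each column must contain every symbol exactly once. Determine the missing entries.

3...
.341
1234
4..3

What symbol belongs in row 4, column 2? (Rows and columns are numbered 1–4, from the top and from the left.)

Cell (r1,c4): row 1 has {3}; column 4 has {1,3,4} → 2.
Cell (r2,c1): row 2 has {1,3,4}; column 1 has {1,3,4} → 2.
Cell (r4,c2): row 4 has {3,4}; column 2 has {2,3} → 1.

1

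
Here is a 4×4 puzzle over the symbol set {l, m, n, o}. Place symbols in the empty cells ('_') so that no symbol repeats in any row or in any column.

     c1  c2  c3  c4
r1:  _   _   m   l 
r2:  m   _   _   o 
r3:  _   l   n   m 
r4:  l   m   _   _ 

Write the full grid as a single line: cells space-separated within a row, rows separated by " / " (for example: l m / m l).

n o m l / m n l o / o l n m / l m o n

(r2,c2) = n
(r2,c3) = l
(r3,c1) = o
(r4,c3) = o
(r4,c4) = n
(r1,c1) = n
(r1,c2) = o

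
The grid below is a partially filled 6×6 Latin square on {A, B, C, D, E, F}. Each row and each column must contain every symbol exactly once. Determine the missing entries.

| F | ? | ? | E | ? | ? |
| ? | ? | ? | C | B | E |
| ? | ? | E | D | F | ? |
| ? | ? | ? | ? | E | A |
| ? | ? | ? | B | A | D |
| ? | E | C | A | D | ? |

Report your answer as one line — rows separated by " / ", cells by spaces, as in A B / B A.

F A D E C B / D F A C B E / A B E D F C / C D B F E A / E C F B A D / B E C A D F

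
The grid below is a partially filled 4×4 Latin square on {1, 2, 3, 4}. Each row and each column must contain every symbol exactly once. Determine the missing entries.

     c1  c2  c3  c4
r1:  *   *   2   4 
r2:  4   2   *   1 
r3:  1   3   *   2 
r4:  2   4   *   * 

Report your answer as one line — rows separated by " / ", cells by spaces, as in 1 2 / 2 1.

3 1 2 4 / 4 2 3 1 / 1 3 4 2 / 2 4 1 3

(r1,c1): row 1 has {2,4}; column 1 has {1,2,4}, so it must be 3.
(r1,c2): row 1 has {2,3,4}; column 2 has {2,3,4}, so it must be 1.
(r2,c3): row 2 has {1,2,4}; column 3 has {2}, so it must be 3.
(r3,c3): row 3 has {1,2,3}; column 3 has {2,3}, so it must be 4.
(r4,c3): row 4 has {2,4}; column 3 has {2,3,4}, so it must be 1.
(r4,c4): row 4 has {1,2,4}; column 4 has {1,2,4}, so it must be 3.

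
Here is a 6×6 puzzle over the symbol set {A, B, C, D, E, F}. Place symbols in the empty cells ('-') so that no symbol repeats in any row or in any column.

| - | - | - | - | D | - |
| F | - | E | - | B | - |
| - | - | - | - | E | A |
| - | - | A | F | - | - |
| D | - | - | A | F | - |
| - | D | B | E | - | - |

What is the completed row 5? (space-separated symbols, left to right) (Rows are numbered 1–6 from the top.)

D E C A F B

(r4,c5) = C
(r5,c3) = C
(r6,c5) = A
(r1,c3) = F
(r3,c3) = D
(r6,c1) = C
(r6,c6) = F
(r3,c1) = B
(r3,c4) = C
(r4,c1) = E
(r4,c2) = B
(r4,c6) = D
(r5,c2) = E
(r5,c6) = B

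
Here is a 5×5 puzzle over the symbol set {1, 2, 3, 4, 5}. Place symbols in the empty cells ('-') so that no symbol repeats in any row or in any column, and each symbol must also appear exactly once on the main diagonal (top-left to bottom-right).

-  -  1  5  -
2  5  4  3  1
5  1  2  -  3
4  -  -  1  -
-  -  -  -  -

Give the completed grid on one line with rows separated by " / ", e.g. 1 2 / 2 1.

(r1,c1) = 3
(r3,c4) = 4
(r5,c1) = 1
(r5,c4) = 2
(r5,c5) = 4
(r1,c5) = 2
(r4,c5) = 5
(r5,c2) = 3
(r5,c3) = 5
(r1,c2) = 4
(r4,c2) = 2
(r4,c3) = 3

3 4 1 5 2 / 2 5 4 3 1 / 5 1 2 4 3 / 4 2 3 1 5 / 1 3 5 2 4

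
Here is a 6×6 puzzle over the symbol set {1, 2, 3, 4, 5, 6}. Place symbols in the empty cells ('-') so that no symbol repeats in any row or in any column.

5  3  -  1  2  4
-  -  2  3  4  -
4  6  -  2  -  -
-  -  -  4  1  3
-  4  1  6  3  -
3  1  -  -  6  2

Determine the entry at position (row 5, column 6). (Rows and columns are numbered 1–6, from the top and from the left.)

5

(r1,c3) = 6
(r2,c2) = 5
(r3,c5) = 5
(r3,c6) = 1
(r4,c2) = 2
(r4,c3) = 5
(r5,c1) = 2
(r5,c6) = 5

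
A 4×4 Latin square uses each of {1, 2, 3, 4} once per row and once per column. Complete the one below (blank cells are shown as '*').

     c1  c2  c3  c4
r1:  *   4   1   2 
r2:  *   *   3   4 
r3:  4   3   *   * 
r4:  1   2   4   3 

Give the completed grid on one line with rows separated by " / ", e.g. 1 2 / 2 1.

3 4 1 2 / 2 1 3 4 / 4 3 2 1 / 1 2 4 3

At row 1, column 1: row 1 has {1,2,4}; column 1 has {1,4}; that leaves 3.
At row 2, column 1: row 2 has {3,4}; column 1 has {1,3,4}; that leaves 2.
At row 2, column 2: row 2 has {2,3,4}; column 2 has {2,3,4}; that leaves 1.
At row 3, column 3: row 3 has {3,4}; column 3 has {1,3,4}; that leaves 2.
At row 3, column 4: row 3 has {2,3,4}; column 4 has {2,3,4}; that leaves 1.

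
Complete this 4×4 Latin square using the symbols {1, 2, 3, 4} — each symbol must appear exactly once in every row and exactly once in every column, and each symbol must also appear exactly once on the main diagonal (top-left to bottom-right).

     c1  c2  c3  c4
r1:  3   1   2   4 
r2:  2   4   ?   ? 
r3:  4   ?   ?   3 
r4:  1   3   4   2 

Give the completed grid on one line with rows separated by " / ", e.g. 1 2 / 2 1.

3 1 2 4 / 2 4 3 1 / 4 2 1 3 / 1 3 4 2

row 2 has {2,4}; column 4 has {2,3,4} — only 1 is left for (r2,c4).
row 3 has {3,4}; column 2 has {1,3,4} — only 2 is left for (r3,c2).
row 3 has {2,3,4}; column 3 has {2,4}; the diagonal has {2,3,4} — only 1 is left for (r3,c3).
row 2 has {1,2,4}; column 3 has {1,2,4} — only 3 is left for (r2,c3).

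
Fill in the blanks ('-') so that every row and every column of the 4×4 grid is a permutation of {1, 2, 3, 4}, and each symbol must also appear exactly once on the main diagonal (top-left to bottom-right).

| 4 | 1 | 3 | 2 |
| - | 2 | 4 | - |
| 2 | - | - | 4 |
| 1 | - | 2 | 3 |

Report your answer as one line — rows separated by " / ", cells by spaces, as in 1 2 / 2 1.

(r2,c1) = 3
(r2,c4) = 1
(r3,c2) = 3
(r3,c3) = 1
(r4,c2) = 4

4 1 3 2 / 3 2 4 1 / 2 3 1 4 / 1 4 2 3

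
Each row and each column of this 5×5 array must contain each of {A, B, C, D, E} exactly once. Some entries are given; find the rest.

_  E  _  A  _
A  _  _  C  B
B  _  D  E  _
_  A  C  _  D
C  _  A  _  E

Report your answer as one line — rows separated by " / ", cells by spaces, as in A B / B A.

D E B A C / A D E C B / B C D E A / E A C B D / C B A D E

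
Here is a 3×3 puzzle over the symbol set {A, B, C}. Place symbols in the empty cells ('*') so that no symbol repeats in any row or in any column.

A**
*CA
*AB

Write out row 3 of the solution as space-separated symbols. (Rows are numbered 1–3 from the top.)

(r1,c2) = B
(r1,c3) = C
(r2,c1) = B
(r3,c1) = C

C A B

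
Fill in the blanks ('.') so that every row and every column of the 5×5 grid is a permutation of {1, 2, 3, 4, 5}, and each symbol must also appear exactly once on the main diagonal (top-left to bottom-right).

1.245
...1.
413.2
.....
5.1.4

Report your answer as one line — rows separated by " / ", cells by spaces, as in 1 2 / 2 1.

1 3 2 4 5 / 2 5 4 1 3 / 4 1 3 5 2 / 3 4 5 2 1 / 5 2 1 3 4

row 1 has {1,2,4,5}; column 2 has {1} — only 3 is left for (r1,c2).
row 2 has {1}; column 5 has {2,4,5} — only 3 is left for (r2,c5).
row 3 has {1,2,3,4}; column 4 has {1,4} — only 5 is left for (r3,c4).
row 4 is empty so far; column 4 has {1,4,5}; the diagonal has {1,3,4} — only 2 is left for (r4,c4).
row 4 has {2}; column 5 has {2,3,4,5} — only 1 is left for (r4,c5).
row 5 has {1,4,5}; column 2 has {1,3} — only 2 is left for (r5,c2).
row 5 has {1,2,4,5}; column 4 has {1,2,4,5} — only 3 is left for (r5,c4).
row 2 has {1,3}; column 1 has {1,4,5} — only 2 is left for (r2,c1).
row 2 has {1,2,3}; column 2 has {1,2,3}; the diagonal has {1,2,3,4} — only 5 is left for (r2,c2).
row 2 has {1,2,3,5}; column 3 has {1,2,3} — only 4 is left for (r2,c3).
row 4 has {1,2}; column 1 has {1,2,4,5} — only 3 is left for (r4,c1).
row 4 has {1,2,3}; column 2 has {1,2,3,5} — only 4 is left for (r4,c2).
row 4 has {1,2,3,4}; column 3 has {1,2,3,4} — only 5 is left for (r4,c3).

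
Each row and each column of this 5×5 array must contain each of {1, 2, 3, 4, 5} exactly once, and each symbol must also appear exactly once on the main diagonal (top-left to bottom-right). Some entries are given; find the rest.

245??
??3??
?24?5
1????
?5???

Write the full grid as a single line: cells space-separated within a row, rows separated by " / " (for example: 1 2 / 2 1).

2 4 5 3 1 / 5 1 3 4 2 / 3 2 4 1 5 / 1 3 2 5 4 / 4 5 1 2 3

(r2,c2) = 1
(r3,c1) = 3
(r3,c4) = 1
(r4,c2) = 3
(r4,c3) = 2
(r4,c4) = 5
(r4,c5) = 4
(r5,c1) = 4
(r5,c3) = 1
(r5,c5) = 3
(r1,c4) = 3
(r1,c5) = 1
(r2,c1) = 5
(r2,c5) = 2
(r5,c4) = 2
(r2,c4) = 4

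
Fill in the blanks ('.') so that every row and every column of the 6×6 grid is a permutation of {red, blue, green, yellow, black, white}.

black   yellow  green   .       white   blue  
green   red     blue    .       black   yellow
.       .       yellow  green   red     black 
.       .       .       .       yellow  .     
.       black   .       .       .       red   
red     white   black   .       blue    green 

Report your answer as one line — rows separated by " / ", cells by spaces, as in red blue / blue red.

black yellow green red white blue / green red blue white black yellow / white blue yellow green red black / blue green red black yellow white / yellow black white blue green red / red white black yellow blue green

row 1 has {blue,green,yellow,black,white}; column 4 has {green} — only red is left for (r1,c4).
row 2 has {red,blue,green,yellow,black}; column 4 has {red,green} — only white is left for (r2,c4).
row 3 has {red,green,yellow,black}; column 2 has {red,yellow,black,white} — only blue is left for (r3,c2).
row 4 has {yellow}; column 2 has {red,blue,yellow,black,white} — only green is left for (r4,c2).
row 4 has {green,yellow}; column 6 has {red,blue,green,yellow,black} — only white is left for (r4,c6).
row 5 has {red,black}; column 3 has {blue,green,yellow,black} — only white is left for (r5,c3).
row 5 has {red,black,white}; column 5 has {red,blue,yellow,black,white} — only green is left for (r5,c5).
row 6 has {red,blue,green,black,white}; column 4 has {red,green,white} — only yellow is left for (r6,c4).
row 3 has {red,blue,green,yellow,black}; column 1 has {red,green,black} — only white is left for (r3,c1).
row 4 has {green,yellow,white}; column 1 has {red,green,black,white} — only blue is left for (r4,c1).
row 4 has {blue,green,yellow,white}; column 3 has {blue,green,yellow,black,white} — only red is left for (r4,c3).
row 4 has {red,blue,green,yellow,white}; column 4 has {red,green,yellow,white} — only black is left for (r4,c4).
row 5 has {red,green,black,white}; column 1 has {red,blue,green,black,white} — only yellow is left for (r5,c1).
row 5 has {red,green,yellow,black,white}; column 4 has {red,green,yellow,black,white} — only blue is left for (r5,c4).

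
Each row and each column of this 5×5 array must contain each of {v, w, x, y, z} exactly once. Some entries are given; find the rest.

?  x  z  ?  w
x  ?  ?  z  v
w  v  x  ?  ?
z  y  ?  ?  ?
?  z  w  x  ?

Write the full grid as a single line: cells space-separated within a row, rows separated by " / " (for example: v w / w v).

y x z v w / x w y z v / w v x y z / z y v w x / v z w x y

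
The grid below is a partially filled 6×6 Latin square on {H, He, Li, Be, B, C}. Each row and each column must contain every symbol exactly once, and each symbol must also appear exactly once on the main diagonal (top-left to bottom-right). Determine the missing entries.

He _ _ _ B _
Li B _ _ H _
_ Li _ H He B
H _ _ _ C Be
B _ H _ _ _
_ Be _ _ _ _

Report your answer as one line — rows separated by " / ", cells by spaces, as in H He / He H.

He H Li Be B C / Li B Be C H He / Be Li C H He B / H He B Li C Be / B C H He Be Li / C Be He B Li H

row 4 has {H,Be,C}; column 2 has {Li,Be,B} — only He is left for (r4,c2).
row 4 has {H,He,Be,C}; column 4 has {H}; the diagonal has {He,B} — only Li is left for (r4,c4).
row 5 has {H,B}; column 2 has {He,Li,Be,B} — only C is left for (r5,c2).
row 5 has {H,B,C}; column 5 has {H,He,B,C}; the diagonal has {He,Li,B} — only Be is left for (r5,c5).
row 6 has {Be}; column 1 has {H,He,Li,B} — only C is left for (r6,c1).
row 6 has {Be,C}; column 5 has {H,He,Be,B,C} — only Li is left for (r6,c5).
row 6 has {Li,Be,C}; column 6 has {Be,B}; the diagonal has {He,Li,Be,B} — only H is left for (r6,c6).
row 1 has {He,B}; column 2 has {He,Li,Be,B,C} — only H is left for (r1,c2).
row 3 has {H,He,Li,B}; column 1 has {H,He,Li,B,C} — only Be is left for (r3,c1).
row 3 has {H,He,Li,Be,B}; column 3 has {H}; the diagonal has {H,He,Li,Be,B} — only C is left for (r3,c3).
row 4 has {H,He,Li,Be,C}; column 3 has {H,C} — only B is left for (r4,c3).
row 5 has {H,Be,B,C}; column 4 has {H,Li} — only He is left for (r5,c4).
row 5 has {H,He,Be,B,C}; column 6 has {H,Be,B} — only Li is left for (r5,c6).
row 6 has {H,Li,Be,C}; column 3 has {H,B,C} — only He is left for (r6,c3).
row 6 has {H,He,Li,Be,C}; column 4 has {H,He,Li} — only B is left for (r6,c4).
row 1 has {H,He,B}; column 6 has {H,Li,Be,B} — only C is left for (r1,c6).
row 2 has {H,Li,B}; column 3 has {H,He,B,C} — only Be is left for (r2,c3).
row 2 has {H,Li,Be,B}; column 4 has {H,He,Li,B} — only C is left for (r2,c4).
row 2 has {H,Li,Be,B,C}; column 6 has {H,Li,Be,B,C} — only He is left for (r2,c6).
row 1 has {H,He,B,C}; column 3 has {H,He,Be,B,C} — only Li is left for (r1,c3).
row 1 has {H,He,Li,B,C}; column 4 has {H,He,Li,B,C} — only Be is left for (r1,c4).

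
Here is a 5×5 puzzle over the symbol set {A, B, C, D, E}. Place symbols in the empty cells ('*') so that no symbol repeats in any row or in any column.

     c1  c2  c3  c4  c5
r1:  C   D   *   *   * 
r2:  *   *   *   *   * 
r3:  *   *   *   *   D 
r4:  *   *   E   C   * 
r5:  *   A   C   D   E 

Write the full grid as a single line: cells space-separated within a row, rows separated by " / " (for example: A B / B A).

C D A E B / A E D B C / E C B A D / D B E C A / B A C D E

(r4,c2) = B
(r4,c5) = A
(r5,c1) = B
(r1,c5) = B
(r2,c5) = C
(r4,c1) = D
(r1,c3) = A
(r1,c4) = E
(r2,c2) = E
(r3,c2) = C
(r3,c3) = B
(r3,c4) = A
(r2,c1) = A
(r2,c3) = D
(r2,c4) = B
(r3,c1) = E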